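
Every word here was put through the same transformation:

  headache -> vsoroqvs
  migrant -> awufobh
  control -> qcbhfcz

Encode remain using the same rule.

fsaowb

Compare letters: h→v is +14, e→s is +14, a→o is +14 — a constant shift. This is a Caesar cipher with shift 14.
Applying it to remain: r+14=f, e+14=s, m+14=a, a+14=o, i+14=w, n+14=b.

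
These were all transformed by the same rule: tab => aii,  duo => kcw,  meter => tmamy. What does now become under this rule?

uwd

The shift depends on letter class: consonant t→a is +7, but vowel a→i is +8. Vowels shift forward by 8 and consonants shift forward by 7.
Applying it to now: n(cons)+7=u, o(vowel)+8=w, w(cons)+7=d.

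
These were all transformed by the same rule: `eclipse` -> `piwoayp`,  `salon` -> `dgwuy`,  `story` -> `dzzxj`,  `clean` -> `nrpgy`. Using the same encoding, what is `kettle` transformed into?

Shifts by position in eclipse: pos 0: e→p (+11), pos 1: c→i (+6), pos 2: l→w (+11), pos 3: i→o (+6) — repeating every 2. A repeating key of period 2 is used — shifts +11, +6 over and over.
Applying it to kettle: k+11=v, e+6=k, t+11=e, t+6=z, l+11=w, e+6=k.

vkezwk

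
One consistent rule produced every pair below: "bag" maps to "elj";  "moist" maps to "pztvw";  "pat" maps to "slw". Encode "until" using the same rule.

The shift depends on letter class: consonant b→e is +3, but vowel a→l is +11. The rule splits by letter class: vowels +11, consonants +3.
Applying it to until: u(vowel)+11=f, n(cons)+3=q, t(cons)+3=w, i(vowel)+11=t, l(cons)+3=o.

fqwto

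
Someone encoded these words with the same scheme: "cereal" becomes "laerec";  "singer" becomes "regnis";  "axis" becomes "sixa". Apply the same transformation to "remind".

The word is simply reversed.
On remind: reverse → dnimer.

dnimer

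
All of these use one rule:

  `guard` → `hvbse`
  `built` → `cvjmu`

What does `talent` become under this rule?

Compare letters: g→h is +1, u→v is +1, a→b is +1 — a constant shift. It's a constant shift of +1 (ROT1).
On talent: t+1=u, a+1=b, l+1=m, e+1=f, n+1=o, t+1=u.

ubmfou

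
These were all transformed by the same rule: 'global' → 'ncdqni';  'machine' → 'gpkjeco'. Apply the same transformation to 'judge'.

gifwl

The output letters match the input read backwards, each shifted +2: global reversed is labolg. The word is reversed, then every letter is shifted forward by 2.
For judge: reverse → egduj; then shift: e+2=g, g+2=i, d+2=f, u+2=w, j+2=l.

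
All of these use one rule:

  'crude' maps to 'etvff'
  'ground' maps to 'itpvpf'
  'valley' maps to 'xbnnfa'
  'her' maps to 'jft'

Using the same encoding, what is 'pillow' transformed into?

rjnnpy

The shift depends on letter class: consonant c→e is +2, but vowel u→v is +1. Vowels shift forward by 1 and consonants shift forward by 2.
Applying it to pillow: p(cons)+2=r, i(vowel)+1=j, l(cons)+2=n, l(cons)+2=n, o(vowel)+1=p, w(cons)+2=y.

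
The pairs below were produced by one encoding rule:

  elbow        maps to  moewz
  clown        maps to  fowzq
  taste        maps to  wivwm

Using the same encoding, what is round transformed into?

uwcqg

The shift depends on letter class: consonant l→o is +3, but vowel e→m is +8. Two shifts are in play — +8 for a/e/i/o/u, +3 for every other letter.
Applying it to round: r(cons)+3=u, o(vowel)+8=w, u(vowel)+8=c, n(cons)+3=q, d(cons)+3=g.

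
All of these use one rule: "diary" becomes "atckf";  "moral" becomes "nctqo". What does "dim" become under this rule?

okf

The word is reversed, then every letter is shifted forward by 2.
Applying it to dim: reverse → mid; then shift: m+2=o, i+2=k, d+2=f.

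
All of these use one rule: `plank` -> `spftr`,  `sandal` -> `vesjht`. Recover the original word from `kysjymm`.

hundred

In plank: p→s is +3, l→p is +4, a→f is +5, n→t is +6 — the shift increases by 1 each position. The shift increases by 1 at each position, starting from +3: 3, 4, 5, ….
Decoding kysjymm: k−3=h, y−4=u, s−5=n, j−6=d, y−7=r, m−8=e, m−9=d.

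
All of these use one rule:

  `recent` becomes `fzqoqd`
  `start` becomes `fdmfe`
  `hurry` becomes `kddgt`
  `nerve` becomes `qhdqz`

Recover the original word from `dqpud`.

rider

The output letters match the input read backwards, each shifted +12: recent reversed is tnecer. Read the word backwards and shift each letter +12.
Reversing it on dqpud: shift back: d−12=r, q−12=e, p−12=d, u−12=i, d−12=r → redir; then reverse → rider.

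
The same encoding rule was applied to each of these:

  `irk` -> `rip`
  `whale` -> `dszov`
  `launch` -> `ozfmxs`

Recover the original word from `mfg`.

Each pair mirrors across the alphabet (i↔r, r↔i, k↔p): positions sum to 25. Each letter is replaced by its mirror in the alphabet: a↔z, b↔y, c↔x, and so on (the Atbash cipher).
Decoding mfg: m↔n, f↔u, g↔t.

nut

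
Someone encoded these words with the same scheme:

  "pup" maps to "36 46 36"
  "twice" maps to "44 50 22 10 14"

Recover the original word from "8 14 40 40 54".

berry

p(#16)→36 and u(#21)→46: differences scale by 2, so n = 2·pos + 4. Each letter becomes 2×(its alphabet position, a=1..z=26) + 4.
Reversing it on 8 14 40 40 54: 8→(8−4)÷2=2=b, 14→(14−4)÷2=5=e, 40→(40−4)÷2=18=r, 40→(40−4)÷2=18=r, 54→(54−4)÷2=25=y.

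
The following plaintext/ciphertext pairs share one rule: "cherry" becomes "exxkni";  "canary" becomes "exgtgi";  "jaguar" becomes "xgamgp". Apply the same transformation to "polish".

Two steps: reverse the string, then apply a Caesar shift of +6.
Applying it to polish: reverse → hsilop; then shift: h+6=n, s+6=y, i+6=o, l+6=r, o+6=u, p+6=v.

nyoruv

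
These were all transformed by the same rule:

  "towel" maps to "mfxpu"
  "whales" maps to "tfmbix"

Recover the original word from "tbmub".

atlas

The output letters match the input read backwards, each shifted +1: towel reversed is lewot. Two steps: reverse the string, then apply a Caesar shift of +1.
Undoing it on tbmub: shift back: t−1=s, b−1=a, m−1=l, u−1=t, b−1=a → salta; then reverse → atlas.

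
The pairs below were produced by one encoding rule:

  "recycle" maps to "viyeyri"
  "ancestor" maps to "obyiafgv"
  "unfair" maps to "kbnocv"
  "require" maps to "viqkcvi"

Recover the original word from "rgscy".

logic

Each letter's alphabet position (a=0..z=25) is mapped through 5·x+14 mod 26 — an affine cipher.
Decoding rgscy: r(17)→21·(17−14)≡11=l; g(6)→21·(6−14)≡14=o; s(18)→21·(18−14)≡6=g; c(2)→21·(2−14)≡8=i; y(24)→21·(24−14)≡2=c (all mod 26).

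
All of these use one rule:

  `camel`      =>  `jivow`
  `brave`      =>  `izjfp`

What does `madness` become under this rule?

In camel: c→j is +7, a→i is +8, m→v is +9, e→o is +10 — the shift increases by 1 each position. Letter i (0-indexed) is shifted by i+7, so successive shifts are 7, 8, 9, ….
Applying it to madness: m+7=t, a+8=i, d+9=m, n+10=x, e+11=p, s+12=e, s+13=f.

timxpef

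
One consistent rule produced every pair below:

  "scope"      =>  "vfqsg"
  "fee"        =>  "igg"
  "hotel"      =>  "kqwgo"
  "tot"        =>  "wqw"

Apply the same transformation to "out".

qww

Two shifts are in play — +2 for a/e/i/o/u, +3 for every other letter.
On out: o(vowel)+2=q, u(vowel)+2=w, t(cons)+3=w.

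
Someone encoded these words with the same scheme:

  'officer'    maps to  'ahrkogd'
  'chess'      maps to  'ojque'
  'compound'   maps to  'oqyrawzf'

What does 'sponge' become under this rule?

erapsg

Shifts by position in officer: pos 0: o→a (+12), pos 1: f→h (+2), pos 2: f→r (+12), pos 3: i→k (+2) — repeating every 2. A repeating key of period 2 is used — shifts +12, +2 over and over.
For sponge: s+12=e, p+2=r, o+12=a, n+2=p, g+12=s, e+2=g.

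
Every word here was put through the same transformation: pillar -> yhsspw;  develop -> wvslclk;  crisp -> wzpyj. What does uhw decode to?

The output letters match the input read backwards, each shifted +7: pillar reversed is rallip. Two steps: reverse the string, then apply a Caesar shift of +7.
Decoding uhw: shift back: u−7=n, h−7=a, w−7=p → nap; then reverse → pan.

pan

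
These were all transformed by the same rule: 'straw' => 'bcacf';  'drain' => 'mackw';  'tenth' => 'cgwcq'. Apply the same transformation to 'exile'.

The shift depends on letter class: consonant s→b is +9, but vowel a→c is +2. Two shifts are in play — +2 for a/e/i/o/u, +9 for every other letter.
For exile: e(vowel)+2=g, x(cons)+9=g, i(vowel)+2=k, l(cons)+9=u, e(vowel)+2=g.

ggkug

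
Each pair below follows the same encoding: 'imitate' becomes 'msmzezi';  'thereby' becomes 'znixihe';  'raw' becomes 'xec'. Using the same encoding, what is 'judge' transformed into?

pyjmi

The shift depends on letter class: consonant m→s is +6, but vowel i→m is +4. Two shifts are in play — +4 for a/e/i/o/u, +6 for every other letter.
Applying it to judge: j(cons)+6=p, u(vowel)+4=y, d(cons)+6=j, g(cons)+6=m, e(vowel)+4=i.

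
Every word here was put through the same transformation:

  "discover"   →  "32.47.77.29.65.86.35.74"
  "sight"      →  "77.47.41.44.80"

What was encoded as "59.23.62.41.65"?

mango

With a=1..z=26, the number is 3·pos + 20.
Decoding 59.23.62.41.65: 59→(59−20)÷3=13=m, 23→(23−20)÷3=1=a, 62→(62−20)÷3=14=n, 41→(41−20)÷3=7=g, 65→(65−20)÷3=15=o.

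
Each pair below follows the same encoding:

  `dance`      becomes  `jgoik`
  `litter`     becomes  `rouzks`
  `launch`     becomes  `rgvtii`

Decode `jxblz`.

The shifts repeat in a cycle of length 3: positions 0,1,… shift by +6, +6, +1, then the pattern repeats.
Decoding jxblz: j−6=d, x−6=r, b−1=a, l−6=f, z−6=t.

draft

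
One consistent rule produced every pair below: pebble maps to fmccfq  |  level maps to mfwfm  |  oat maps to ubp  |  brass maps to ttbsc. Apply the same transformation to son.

opt

The output letters match the input read backwards, each shifted +1: pebble reversed is elbbep. The word is reversed, then every letter is shifted forward by 1.
Applying it to son: reverse → nos; then shift: n+1=o, o+1=p, s+1=t.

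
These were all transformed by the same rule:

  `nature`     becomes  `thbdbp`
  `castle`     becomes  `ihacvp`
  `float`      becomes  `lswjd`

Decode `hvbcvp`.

bottle

In nature: n→t is +6, a→h is +7, t→b is +8, u→d is +9 — the shift increases by 1 each position. Each letter shifts forward by (position + 6), i.e. 6, 7, 8, … — the shift grows by one for each successive letter.
Undoing it on hvbcvp: h−6=b, v−7=o, b−8=t, c−9=t, v−10=l, p−11=e.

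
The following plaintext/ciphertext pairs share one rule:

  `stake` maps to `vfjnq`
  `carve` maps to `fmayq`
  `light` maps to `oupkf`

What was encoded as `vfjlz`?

Shifts by position in stake: pos 0: s→v (+3), pos 1: t→f (+12), pos 2: a→j (+9), pos 3: k→n (+3), pos 4: e→q (+12) — repeating every 3. A repeating key of period 3 is used — shifts +3, +12, +9 over and over.
Undoing it on vfjlz: v−3=s, f−12=t, j−9=a, l−3=i, z−12=n.

stain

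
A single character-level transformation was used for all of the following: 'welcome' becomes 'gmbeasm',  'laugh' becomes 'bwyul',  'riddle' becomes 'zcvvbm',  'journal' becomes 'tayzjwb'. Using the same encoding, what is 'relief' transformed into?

zmbcmd

This is an affine cipher: with a=0,…,z=25, each position x becomes (17x+22) mod 26.
For relief: r(17)→17·17+22≡25=z; e(4)→17·4+22≡12=m; l(11)→17·11+22≡1=b; i(8)→17·8+22≡2=c; e(4)→17·4+22≡12=m; f(5)→17·5+22≡3=d (all mod 26).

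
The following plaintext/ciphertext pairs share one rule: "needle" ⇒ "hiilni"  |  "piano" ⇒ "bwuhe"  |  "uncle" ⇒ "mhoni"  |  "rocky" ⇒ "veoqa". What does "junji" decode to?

valve

n(13)→h(7) and e(4)→i(8) fit y≡23x+20 (mod 26); the inverse of 23 mod 26 is 17. Each letter's alphabet position (a=0..z=25) is mapped through 23·x+20 mod 26 — an affine cipher.
Undoing it on junji: j(9)→17·(9−20)≡21=v; u(20)→17·(20−20)≡0=a; n(13)→17·(13−20)≡11=l; j(9)→17·(9−20)≡21=v; i(8)→17·(8−20)≡4=e (all mod 26).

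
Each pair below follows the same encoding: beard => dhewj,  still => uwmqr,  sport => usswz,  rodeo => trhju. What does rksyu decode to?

photo

In beard: b→d is +2, e→h is +3, a→e is +4, r→w is +5 — the shift increases by 1 each position. Each letter shifts forward by (position + 2), i.e. 2, 3, 4, … — the shift grows by one for each successive letter.
Reversing it on rksyu: r−2=p, k−3=h, s−4=o, y−5=t, u−6=o.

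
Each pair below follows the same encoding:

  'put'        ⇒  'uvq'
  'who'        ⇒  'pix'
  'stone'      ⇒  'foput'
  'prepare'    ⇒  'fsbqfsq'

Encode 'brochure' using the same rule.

Two steps: reverse the string, then apply a Caesar shift of +1.
Applying it to brochure: reverse → eruhcorb; then shift: e+1=f, r+1=s, u+1=v, h+1=i, c+1=d, o+1=p, r+1=s, b+1=c.

fsvidpsc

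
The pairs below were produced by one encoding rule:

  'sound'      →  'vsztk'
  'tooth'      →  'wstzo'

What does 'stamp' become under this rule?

vxfsw

In sound: s→v is +3, o→s is +4, u→z is +5, n→t is +6 — the shift increases by 1 each position. The shift increases by 1 at each position, starting from +3: 3, 4, 5, ….
On stamp: s+3=v, t+4=x, a+5=f, m+6=s, p+7=w.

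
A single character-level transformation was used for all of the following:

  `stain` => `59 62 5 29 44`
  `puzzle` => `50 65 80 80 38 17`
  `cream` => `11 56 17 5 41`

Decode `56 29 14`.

Each letter becomes 3×(its alphabet position, a=1..z=26) + 2.
Undoing it on 56 29 14: 56→(56−2)÷3=18=r, 29→(29−2)÷3=9=i, 14→(14−2)÷3=4=d.

rid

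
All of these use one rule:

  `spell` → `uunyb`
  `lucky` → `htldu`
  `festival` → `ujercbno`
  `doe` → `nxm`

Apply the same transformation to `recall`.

uujlna

The word is reversed, then every letter is shifted forward by 9.
Applying it to recall: reverse → llacer; then shift: l+9=u, l+9=u, a+9=j, c+9=l, e+9=n, r+9=a.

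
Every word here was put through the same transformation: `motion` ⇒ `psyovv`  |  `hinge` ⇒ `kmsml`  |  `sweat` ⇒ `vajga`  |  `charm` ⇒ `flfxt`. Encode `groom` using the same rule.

In motion: m→p is +3, o→s is +4, t→y is +5, i→o is +6 — the shift increases by 1 each position. The shift increases by 1 at each position, starting from +3: 3, 4, 5, ….
Applying it to groom: g+3=j, r+4=v, o+5=t, o+6=u, m+7=t.

jvtut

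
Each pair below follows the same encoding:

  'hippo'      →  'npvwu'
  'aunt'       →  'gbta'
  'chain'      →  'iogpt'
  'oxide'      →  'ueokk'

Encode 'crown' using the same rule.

iyudt

The shifts repeat in a cycle of length 2: positions 0,1,… shift by +6, +7, then the pattern repeats.
On crown: c+6=i, r+7=y, o+6=u, w+7=d, n+6=t.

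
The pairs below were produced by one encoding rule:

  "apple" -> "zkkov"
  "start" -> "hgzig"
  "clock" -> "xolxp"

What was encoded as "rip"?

Each pair mirrors across the alphabet (a↔z, p↔k, p↔k): positions sum to 25. Letters are reflected about the middle of the alphabet (position → 25−position): Atbash.
Decoding rip: r↔i, i↔r, p↔k.

irk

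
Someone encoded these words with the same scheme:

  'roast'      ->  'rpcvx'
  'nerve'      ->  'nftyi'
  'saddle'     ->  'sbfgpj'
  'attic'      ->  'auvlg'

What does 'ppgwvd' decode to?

Each letter shifts forward by its position index (0, 1, 2, …) — the shift grows by one for each successive letter.
Undoing it on ppgwvd: p−0=p, p−1=o, g−2=e, w−3=t, v−4=r, d−5=y.

poetry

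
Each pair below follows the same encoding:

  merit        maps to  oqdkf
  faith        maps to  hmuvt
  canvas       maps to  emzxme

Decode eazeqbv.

The shifts repeat in a cycle of length 3: positions 0,1,… shift by +2, +12, +12, then the pattern repeats.
Decoding eazeqbv: e−2=c, a−12=o, z−12=n, e−2=c, q−12=e, b−12=p, v−2=t.

concept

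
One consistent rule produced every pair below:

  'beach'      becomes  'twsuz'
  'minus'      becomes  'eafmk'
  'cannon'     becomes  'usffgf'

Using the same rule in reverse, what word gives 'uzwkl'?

chest

Compare letters: b→t is +18, e→w is +18, a→s is +18 — a constant shift. Each letter is shifted forward by 18 in the alphabet (a Caesar shift of +18).
Undoing it on uzwkl: u−18=c, z−18=h, w−18=e, k−18=s, l−18=t.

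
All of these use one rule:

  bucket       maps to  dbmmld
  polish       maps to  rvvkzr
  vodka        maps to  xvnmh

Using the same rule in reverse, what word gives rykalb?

Shifts by position in bucket: pos 0: b→d (+2), pos 1: u→b (+7), pos 2: c→m (+10), pos 3: k→m (+2), pos 4: e→l (+7), pos 5: t→d (+10) — repeating every 3. The shifts repeat in a cycle of length 3: positions 0,1,… shift by +2, +7, +10, then the pattern repeats.
Reversing it on rykalb: r−2=p, y−7=r, k−10=a, a−2=y, l−7=e, b−10=r.

prayer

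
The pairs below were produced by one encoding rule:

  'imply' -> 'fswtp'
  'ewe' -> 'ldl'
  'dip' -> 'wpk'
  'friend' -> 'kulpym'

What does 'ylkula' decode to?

The output letters match the input read backwards, each shifted +7: imply reversed is ylpmi. Two steps: reverse the string, then apply a Caesar shift of +7.
Undoing it on ylkula: shift back: y−7=r, l−7=e, k−7=d, u−7=n, l−7=e, a−7=t → rednet; then reverse → tender.

tender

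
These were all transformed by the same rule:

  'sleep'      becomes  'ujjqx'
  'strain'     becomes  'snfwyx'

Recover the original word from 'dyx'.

sty

The output letters match the input read backwards, each shifted +5: sleep reversed is peels. Two steps: reverse the string, then apply a Caesar shift of +5.
Reversing it on dyx: shift back: d−5=y, y−5=t, x−5=s → yts; then reverse → sty.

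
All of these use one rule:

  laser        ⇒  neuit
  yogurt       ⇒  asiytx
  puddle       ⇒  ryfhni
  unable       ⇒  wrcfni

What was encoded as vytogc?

It's a Vigenère-style cipher with numeric key [2,4]: position i shifts by key[i mod 2].
Reversing it on vytogc: v−2=t, y−4=u, t−2=r, o−4=k, g−2=e, c−4=y.

turkey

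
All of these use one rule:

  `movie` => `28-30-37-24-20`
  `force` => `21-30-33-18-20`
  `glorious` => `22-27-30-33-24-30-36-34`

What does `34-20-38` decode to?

m is letter #13 and maps to 28: an offset of 15. The number is (letter's place in the alphabet, a=1) + 15.
Decoding 34-20-38: 34→(34−15)÷1=19=s, 20→(20−15)÷1=5=e, 38→(38−15)÷1=23=w.

sew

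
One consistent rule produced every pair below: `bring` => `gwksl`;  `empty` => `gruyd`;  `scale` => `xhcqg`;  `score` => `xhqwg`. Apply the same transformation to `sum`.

Vowels shift forward by 2 and consonants shift forward by 5.
Applying it to sum: s(cons)+5=x, u(vowel)+2=w, m(cons)+5=r.

xwr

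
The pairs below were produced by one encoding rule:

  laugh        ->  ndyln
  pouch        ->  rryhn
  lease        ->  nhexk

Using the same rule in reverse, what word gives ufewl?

scarf

In laugh: l→n is +2, a→d is +3, u→y is +4, g→l is +5 — the shift increases by 1 each position. The shift increases by 1 at each position, starting from +2: 2, 3, 4, ….
Undoing it on ufewl: u−2=s, f−3=c, e−4=a, w−5=r, l−6=f.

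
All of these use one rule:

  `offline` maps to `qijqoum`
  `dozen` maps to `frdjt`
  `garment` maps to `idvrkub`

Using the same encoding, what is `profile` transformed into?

In offline: o→q is +2, f→i is +3, f→j is +4, l→q is +5 — the shift increases by 1 each position. Letter i (0-indexed) is shifted by i+2, so successive shifts are 2, 3, 4, ….
For profile: p+2=r, r+3=u, o+4=s, f+5=k, i+6=o, l+7=s, e+8=m.

ruskosm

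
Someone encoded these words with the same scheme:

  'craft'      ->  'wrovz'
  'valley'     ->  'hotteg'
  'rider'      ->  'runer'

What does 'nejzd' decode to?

depth

c(2)→w(22) and r(17)→r(17) fit y≡17x+14 (mod 26); the inverse of 17 mod 26 is 23. This is an affine cipher: with a=0,…,z=25, each position x becomes (17x+14) mod 26.
Undoing it on nejzd: n(13)→23·(13−14)≡3=d; e(4)→23·(4−14)≡4=e; j(9)→23·(9−14)≡15=p; z(25)→23·(25−14)≡19=t; d(3)→23·(3−14)≡7=h (all mod 26).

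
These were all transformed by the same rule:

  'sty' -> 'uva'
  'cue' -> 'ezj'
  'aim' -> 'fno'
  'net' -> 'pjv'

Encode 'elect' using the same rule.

jnjev

The shift depends on letter class: consonant s→u is +2, but vowel u→z is +5. Vowels shift forward by 5 and consonants shift forward by 2.
On elect: e(vowel)+5=j, l(cons)+2=n, e(vowel)+5=j, c(cons)+2=e, t(cons)+2=v.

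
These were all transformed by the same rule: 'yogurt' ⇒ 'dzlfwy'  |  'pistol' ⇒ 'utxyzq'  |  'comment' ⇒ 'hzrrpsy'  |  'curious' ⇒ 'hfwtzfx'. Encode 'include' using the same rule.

tshqfip

The shift depends on letter class: consonant y→d is +5, but vowel o→z is +11. Vowels shift forward by 11 and consonants shift forward by 5.
On include: i(vowel)+11=t, n(cons)+5=s, c(cons)+5=h, l(cons)+5=q, u(vowel)+11=f, d(cons)+5=i, e(vowel)+11=p.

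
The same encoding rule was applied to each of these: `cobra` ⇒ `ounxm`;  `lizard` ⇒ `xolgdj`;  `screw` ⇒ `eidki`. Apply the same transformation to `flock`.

Shifts by position in cobra: pos 0: c→o (+12), pos 1: o→u (+6), pos 2: b→n (+12), pos 3: r→x (+6) — repeating every 2. It's a Vigenère-style cipher with numeric key [12,6]: position i shifts by key[i mod 2].
On flock: f+12=r, l+6=r, o+12=a, c+6=i, k+12=w.

rraiw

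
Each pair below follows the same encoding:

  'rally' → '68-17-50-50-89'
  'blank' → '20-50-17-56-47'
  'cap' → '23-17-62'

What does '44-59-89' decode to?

r(#18)→68 and a(#1)→17: differences scale by 3, so n = 3·pos + 14. Each letter becomes 3×(its alphabet position, a=1..z=26) + 14.
Reversing it on 44-59-89: 44→(44−14)÷3=10=j, 59→(59−14)÷3=15=o, 89→(89−14)÷3=25=y.

joy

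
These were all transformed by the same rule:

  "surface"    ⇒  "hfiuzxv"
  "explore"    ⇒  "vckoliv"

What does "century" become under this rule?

Each pair mirrors across the alphabet (s↔h, u↔f, r↔i): positions sum to 25. Each letter is replaced by its mirror in the alphabet: a↔z, b↔y, c↔x, and so on (the Atbash cipher).
For century: c↔x, e↔v, n↔m, t↔g, u↔f, r↔i, y↔b.

xvmgfib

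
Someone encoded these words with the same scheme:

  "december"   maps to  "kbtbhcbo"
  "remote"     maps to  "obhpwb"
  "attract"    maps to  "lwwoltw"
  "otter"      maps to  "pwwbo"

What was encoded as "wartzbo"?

d(3)→k(10) and e(4)→b(1) fit y≡17x+11 (mod 26); the inverse of 17 mod 26 is 23. This is an affine cipher: with a=0,…,z=25, each position x becomes (17x+11) mod 26.
Reversing it on wartzbo: w(22)→23·(22−11)≡19=t; a(0)→23·(0−11)≡7=h; r(17)→23·(17−11)≡8=i; t(19)→23·(19−11)≡2=c; z(25)→23·(25−11)≡10=k; b(1)→23·(1−11)≡4=e; o(14)→23·(14−11)≡17=r (all mod 26).

thicker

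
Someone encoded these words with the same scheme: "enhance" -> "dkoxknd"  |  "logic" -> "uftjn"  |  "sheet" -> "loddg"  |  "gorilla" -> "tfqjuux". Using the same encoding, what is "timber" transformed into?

Each letter's alphabet position (a=0..z=25) is mapped through 21·x+23 mod 26 — an affine cipher.
For timber: t(19)→21·19+23≡6=g; i(8)→21·8+23≡9=j; m(12)→21·12+23≡15=p; b(1)→21·1+23≡18=s; e(4)→21·4+23≡3=d; r(17)→21·17+23≡16=q (all mod 26).

gjpsdq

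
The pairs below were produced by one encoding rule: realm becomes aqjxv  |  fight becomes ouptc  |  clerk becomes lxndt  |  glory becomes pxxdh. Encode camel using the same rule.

lmvqu

Shifts by position in realm: pos 0: r→a (+9), pos 1: e→q (+12), pos 2: a→j (+9), pos 3: l→x (+12) — repeating every 2. A repeating key of period 2 is used — shifts +9, +12 over and over.
Applying it to camel: c+9=l, a+12=m, m+9=v, e+12=q, l+9=u.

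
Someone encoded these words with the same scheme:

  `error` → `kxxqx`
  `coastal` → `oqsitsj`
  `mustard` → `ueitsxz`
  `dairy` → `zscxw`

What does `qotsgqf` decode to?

octagon

e(4)→k(10) and r(17)→x(23) fit y≡11x+18 (mod 26); the inverse of 11 mod 26 is 19. This is an affine cipher: with a=0,…,z=25, each position x becomes (11x+18) mod 26.
Reversing it on qotsgqf: q(16)→19·(16−18)≡14=o; o(14)→19·(14−18)≡2=c; t(19)→19·(19−18)≡19=t; s(18)→19·(18−18)≡0=a; g(6)→19·(6−18)≡6=g; q(16)→19·(16−18)≡14=o; f(5)→19·(5−18)≡13=n (all mod 26).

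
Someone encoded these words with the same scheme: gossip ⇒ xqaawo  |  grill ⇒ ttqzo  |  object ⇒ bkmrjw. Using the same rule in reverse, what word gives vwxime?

The output letters match the input read backwards, each shifted +8: gossip reversed is pissog. The word is reversed, then every letter is shifted forward by 8.
Undoing it on vwxime: shift back: v−8=n, w−8=o, x−8=p, i−8=a, m−8=e, e−8=w → nopaew; then reverse → weapon.

weapon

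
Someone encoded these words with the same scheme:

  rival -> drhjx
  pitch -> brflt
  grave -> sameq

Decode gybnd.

Shifts by position in rival: pos 0: r→d (+12), pos 1: i→r (+9), pos 2: v→h (+12), pos 3: a→j (+9) — repeating every 2. A repeating key of period 2 is used — shifts +12, +9 over and over.
Reversing it on gybnd: g−12=u, y−9=p, b−12=p, n−9=e, d−12=r.

upper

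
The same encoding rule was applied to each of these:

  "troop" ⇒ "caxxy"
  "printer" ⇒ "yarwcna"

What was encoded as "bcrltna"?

Compare letters: t→c is +9, r→a is +9, o→x is +9 — a constant shift. Each letter is shifted forward by 9 in the alphabet (a Caesar shift of +9).
Undoing it on bcrltna: b−9=s, c−9=t, r−9=i, l−9=c, t−9=k, n−9=e, a−9=r.

sticker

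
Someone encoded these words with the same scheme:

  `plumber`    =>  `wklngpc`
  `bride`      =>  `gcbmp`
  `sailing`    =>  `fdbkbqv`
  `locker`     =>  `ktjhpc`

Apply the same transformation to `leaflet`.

kpdskpi

p(15)→w(22) and l(11)→k(10) fit y≡3x+3 (mod 26); the inverse of 3 mod 26 is 9. Each letter's alphabet position (a=0..z=25) is mapped through 3·x+3 mod 26 — an affine cipher.
On leaflet: l(11)→3·11+3≡10=k; e(4)→3·4+3≡15=p; a(0)→3·0+3≡3=d; f(5)→3·5+3≡18=s; l(11)→3·11+3≡10=k; e(4)→3·4+3≡15=p; t(19)→3·19+3≡8=i (all mod 26).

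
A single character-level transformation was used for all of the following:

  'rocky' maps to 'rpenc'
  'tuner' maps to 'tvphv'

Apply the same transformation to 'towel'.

tpyhp

In rocky: r→r is +0, o→p is +1, c→e is +2, k→n is +3 — the shift increases by 1 each position. Letter i (0-indexed) is shifted by i+0, so successive shifts are 0, 1, 2, ….
For towel: t+0=t, o+1=p, w+2=y, e+3=h, l+4=p.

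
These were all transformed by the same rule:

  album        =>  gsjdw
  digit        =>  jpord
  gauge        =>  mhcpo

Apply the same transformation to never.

tldnb

In album: a→g is +6, l→s is +7, b→j is +8, u→d is +9 — the shift increases by 1 each position. The shift increases by 1 at each position, starting from +6: 6, 7, 8, ….
Applying it to never: n+6=t, e+7=l, v+8=d, e+9=n, r+10=b.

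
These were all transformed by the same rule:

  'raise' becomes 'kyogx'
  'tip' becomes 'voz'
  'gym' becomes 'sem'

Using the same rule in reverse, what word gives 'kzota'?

The output letters match the input read backwards, each shifted +6: raise reversed is esiar. Two steps: reverse the string, then apply a Caesar shift of +6.
Undoing it on kzota: shift back: k−6=e, z−6=t, o−6=i, t−6=n, a−6=u → etinu; then reverse → unite.

unite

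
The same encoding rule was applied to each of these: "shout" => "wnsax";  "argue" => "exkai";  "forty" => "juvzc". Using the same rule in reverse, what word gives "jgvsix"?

Shifts by position in shout: pos 0: s→w (+4), pos 1: h→n (+6), pos 2: o→s (+4), pos 3: u→a (+6) — repeating every 2. It's a Vigenère-style cipher with numeric key [4,6]: position i shifts by key[i mod 2].
Reversing it on jgvsix: j−4=f, g−6=a, v−4=r, s−6=m, i−4=e, x−6=r.

farmer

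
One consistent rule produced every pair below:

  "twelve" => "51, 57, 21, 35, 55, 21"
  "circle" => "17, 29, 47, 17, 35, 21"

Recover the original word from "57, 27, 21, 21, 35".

t(#20)→51 and w(#23)→57: differences scale by 2, so n = 2·pos + 11. Each letter becomes 2×(its alphabet position, a=1..z=26) + 11.
Undoing it on 57, 27, 21, 21, 35: 57→(57−11)÷2=23=w, 27→(27−11)÷2=8=h, 21→(21−11)÷2=5=e, 21→(21−11)÷2=5=e, 35→(35−11)÷2=12=l.

wheel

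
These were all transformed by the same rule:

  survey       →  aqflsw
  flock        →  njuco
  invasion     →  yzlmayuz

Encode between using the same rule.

Treating letters as 0–25, the rule is x ↦ 21x + 12 (mod 26).
Applying it to between: b(1)→21·1+12≡7=h; e(4)→21·4+12≡18=s; t(19)→21·19+12≡21=v; w(22)→21·22+12≡6=g; e(4)→21·4+12≡18=s; e(4)→21·4+12≡18=s; n(13)→21·13+12≡25=z (all mod 26).

hsvgssz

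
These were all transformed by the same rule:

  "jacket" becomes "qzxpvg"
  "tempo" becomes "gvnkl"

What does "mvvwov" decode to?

Each pair mirrors across the alphabet (j↔q, a↔z, c↔x): positions sum to 25. Letters are reflected about the middle of the alphabet (position → 25−position): Atbash.
Reversing it on mvvwov: m↔n, v↔e, v↔e, w↔d, o↔l, v↔e.

needle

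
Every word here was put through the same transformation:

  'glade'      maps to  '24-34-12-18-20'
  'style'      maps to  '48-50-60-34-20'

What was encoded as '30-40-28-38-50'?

joint

Each letter becomes 2×(its alphabet position, a=1..z=26) + 10.
Reversing it on 30-40-28-38-50: 30→(30−10)÷2=10=j, 40→(40−10)÷2=15=o, 28→(28−10)÷2=9=i, 38→(38−10)÷2=14=n, 50→(50−10)÷2=20=t.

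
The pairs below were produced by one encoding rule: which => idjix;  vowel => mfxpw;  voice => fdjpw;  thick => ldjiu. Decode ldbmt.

slack

The output letters match the input read backwards, each shifted +1: which reversed is hcihw. Two steps: reverse the string, then apply a Caesar shift of +1.
Reversing it on ldbmt: shift back: l−1=k, d−1=c, b−1=a, m−1=l, t−1=s → kcals; then reverse → slack.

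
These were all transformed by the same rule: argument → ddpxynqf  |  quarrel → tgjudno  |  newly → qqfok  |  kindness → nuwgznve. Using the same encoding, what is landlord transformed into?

omwgxxup

It's a Vigenère-style cipher with numeric key [3,12,9]: position i shifts by key[i mod 3].
For landlord: l+3=o, a+12=m, n+9=w, d+3=g, l+12=x, o+9=x, r+3=u, d+12=p.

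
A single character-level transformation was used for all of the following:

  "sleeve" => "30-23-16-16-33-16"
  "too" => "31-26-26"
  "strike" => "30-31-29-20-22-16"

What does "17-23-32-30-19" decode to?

Letters become their 1-based position plus 11 (so a→12, b→13, …).
Reversing it on 17-23-32-30-19: 17→(17−11)÷1=6=f, 23→(23−11)÷1=12=l, 32→(32−11)÷1=21=u, 30→(30−11)÷1=19=s, 19→(19−11)÷1=8=h.

flush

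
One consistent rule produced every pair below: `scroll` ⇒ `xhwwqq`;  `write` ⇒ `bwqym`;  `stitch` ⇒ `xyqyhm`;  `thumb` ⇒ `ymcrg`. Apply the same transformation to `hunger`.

Vowels shift forward by 8 and consonants shift forward by 5.
For hunger: h(cons)+5=m, u(vowel)+8=c, n(cons)+5=s, g(cons)+5=l, e(vowel)+8=m, r(cons)+5=w.

mcslmw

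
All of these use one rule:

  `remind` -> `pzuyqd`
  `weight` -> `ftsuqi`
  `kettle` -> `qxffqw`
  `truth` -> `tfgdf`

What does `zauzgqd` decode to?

Two steps: reverse the string, then apply a Caesar shift of +12.
Decoding zauzgqd: shift back: z−12=n, a−12=o, u−12=i, z−12=n, g−12=u, q−12=e, d−12=r → noinuer; then reverse → reunion.

reunion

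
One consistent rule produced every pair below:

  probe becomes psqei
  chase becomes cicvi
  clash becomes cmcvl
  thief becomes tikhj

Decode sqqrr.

spoon

Each letter shifts forward by its position index (0, 1, 2, …) — the shift grows by one for each successive letter.
Decoding sqqrr: s−0=s, q−1=p, q−2=o, r−3=o, r−4=n.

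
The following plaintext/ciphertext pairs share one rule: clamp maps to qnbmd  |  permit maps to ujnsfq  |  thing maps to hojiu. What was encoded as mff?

eel

The output letters match the input read backwards, each shifted +1: clamp reversed is pmalc. Two steps: reverse the string, then apply a Caesar shift of +1.
Undoing it on mff: shift back: m−1=l, f−1=e, f−1=e → lee; then reverse → eel.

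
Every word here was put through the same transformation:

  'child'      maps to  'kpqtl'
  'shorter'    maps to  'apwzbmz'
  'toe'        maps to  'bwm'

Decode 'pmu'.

hem

Compare letters: c→k is +8, h→p is +8, i→q is +8 — a constant shift. Each letter is shifted forward by 8 in the alphabet (a Caesar shift of +8).
Undoing it on pmu: p−8=h, m−8=e, u−8=m.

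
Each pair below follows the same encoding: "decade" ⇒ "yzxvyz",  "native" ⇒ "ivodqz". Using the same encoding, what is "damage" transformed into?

yvhvbz

Every letter moves 21 places later in the alphabet, wrapping around z→a.
On damage: d+21=y, a+21=v, m+21=h, a+21=v, g+21=b, e+21=z.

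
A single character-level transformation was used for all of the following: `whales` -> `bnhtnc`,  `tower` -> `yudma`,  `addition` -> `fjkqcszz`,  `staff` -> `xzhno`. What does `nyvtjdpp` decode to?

isolated

In whales: w→b is +5, h→n is +6, a→h is +7, l→t is +8 — the shift increases by 1 each position. Letter i (0-indexed) is shifted by i+5, so successive shifts are 5, 6, 7, ….
Reversing it on nyvtjdpp: n−5=i, y−6=s, v−7=o, t−8=l, j−9=a, d−10=t, p−11=e, p−12=d.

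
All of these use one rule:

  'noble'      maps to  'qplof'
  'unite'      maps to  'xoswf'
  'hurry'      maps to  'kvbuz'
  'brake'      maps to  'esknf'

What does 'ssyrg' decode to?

Shifts by position in noble: pos 0: n→q (+3), pos 1: o→p (+1), pos 2: b→l (+10), pos 3: l→o (+3), pos 4: e→f (+1) — repeating every 3. A repeating key of period 3 is used — shifts +3, +1, +10 over and over.
Undoing it on ssyrg: s−3=p, s−1=r, y−10=o, r−3=o, g−1=f.

proof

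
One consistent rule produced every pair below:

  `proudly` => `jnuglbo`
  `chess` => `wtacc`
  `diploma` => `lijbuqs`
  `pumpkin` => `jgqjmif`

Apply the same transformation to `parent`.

jsnafr

p(15)→j(9) and r(17)→n(13) fit y≡15x+18 (mod 26); the inverse of 15 mod 26 is 7. Treating letters as 0–25, the rule is x ↦ 15x + 18 (mod 26).
For parent: p(15)→15·15+18≡9=j; a(0)→15·0+18≡18=s; r(17)→15·17+18≡13=n; e(4)→15·4+18≡0=a; n(13)→15·13+18≡5=f; t(19)→15·19+18≡17=r (all mod 26).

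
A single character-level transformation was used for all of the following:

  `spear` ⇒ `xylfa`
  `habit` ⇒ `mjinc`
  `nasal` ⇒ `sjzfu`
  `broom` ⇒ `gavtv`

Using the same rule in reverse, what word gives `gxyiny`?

border

Shifts by position in spear: pos 0: s→x (+5), pos 1: p→y (+9), pos 2: e→l (+7), pos 3: a→f (+5), pos 4: r→a (+9) — repeating every 3. A repeating key of period 3 is used — shifts +5, +9, +7 over and over.
Decoding gxyiny: g−5=b, x−9=o, y−7=r, i−5=d, n−9=e, y−7=r.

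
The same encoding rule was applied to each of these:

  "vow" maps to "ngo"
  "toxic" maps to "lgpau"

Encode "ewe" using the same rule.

wow

Compare letters: v→n is +18, o→g is +18, w→o is +18 — a constant shift. This is a Caesar cipher with shift 18.
Applying it to ewe: e+18=w, w+18=o, e+18=w.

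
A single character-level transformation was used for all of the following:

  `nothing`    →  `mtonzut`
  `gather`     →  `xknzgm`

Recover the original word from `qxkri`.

clerk

The output letters match the input read backwards, each shifted +6: nothing reversed is gnihton. Read the word backwards and shift each letter +6.
Decoding qxkri: shift back: q−6=k, x−6=r, k−6=e, r−6=l, i−6=c → krelc; then reverse → clerk.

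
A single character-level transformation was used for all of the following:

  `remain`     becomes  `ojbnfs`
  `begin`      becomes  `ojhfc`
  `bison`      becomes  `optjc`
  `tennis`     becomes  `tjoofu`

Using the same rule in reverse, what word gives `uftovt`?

sunset

The output letters match the input read backwards, each shifted +1: remain reversed is niamer. Read the word backwards and shift each letter +1.
Decoding uftovt: shift back: u−1=t, f−1=e, t−1=s, o−1=n, v−1=u, t−1=s → tesnus; then reverse → sunset.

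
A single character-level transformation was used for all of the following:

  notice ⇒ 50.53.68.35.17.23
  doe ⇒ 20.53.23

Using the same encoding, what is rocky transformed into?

n(#14)→50 and o(#15)→53: differences scale by 3, so n = 3·pos + 8. The formula is n = 3×(alphabet index, a=1) + 8.
Applying it to rocky: r=18→62, o=15→53, c=3→17, k=11→41, y=25→83.

62.53.17.41.83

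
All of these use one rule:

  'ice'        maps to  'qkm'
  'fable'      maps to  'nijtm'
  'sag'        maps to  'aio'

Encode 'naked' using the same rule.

Compare letters: i→q is +8, c→k is +8, e→m is +8 — a constant shift. This is a Caesar cipher with shift 8.
On naked: n+8=v, a+8=i, k+8=s, e+8=m, d+8=l.

visml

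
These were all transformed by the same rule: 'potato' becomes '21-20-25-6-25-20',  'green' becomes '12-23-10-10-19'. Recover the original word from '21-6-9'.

pad

Letters become their 1-based position plus 5 (so a→6, b→7, …).
Reversing it on 21-6-9: 21→(21−5)÷1=16=p, 6→(6−5)÷1=1=a, 9→(9−5)÷1=4=d.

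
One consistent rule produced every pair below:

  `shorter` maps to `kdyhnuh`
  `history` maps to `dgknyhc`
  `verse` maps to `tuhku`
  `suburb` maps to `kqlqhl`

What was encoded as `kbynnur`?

s(18)→k(10) and h(7)→d(3) fit y≡3x+8 (mod 26); the inverse of 3 mod 26 is 9. Treating letters as 0–25, the rule is x ↦ 3x + 8 (mod 26).
Decoding kbynnur: k(10)→9·(10−8)≡18=s; b(1)→9·(1−8)≡15=p; y(24)→9·(24−8)≡14=o; n(13)→9·(13−8)≡19=t; n(13)→9·(13−8)≡19=t; u(20)→9·(20−8)≡4=e; r(17)→9·(17−8)≡3=d (all mod 26).

spotted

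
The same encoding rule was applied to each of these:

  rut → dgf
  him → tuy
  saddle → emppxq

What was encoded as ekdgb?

Compare letters: r→d is +12, u→g is +12, t→f is +12 — a constant shift. Each letter is shifted forward by 12 in the alphabet (a Caesar shift of +12).
Undoing it on ekdgb: e−12=s, k−12=y, d−12=r, g−12=u, b−12=p.

syrup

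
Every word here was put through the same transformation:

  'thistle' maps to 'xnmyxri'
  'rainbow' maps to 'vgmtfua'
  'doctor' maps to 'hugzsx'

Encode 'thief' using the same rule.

Shifts by position in thistle: pos 0: t→x (+4), pos 1: h→n (+6), pos 2: i→m (+4), pos 3: s→y (+6) — repeating every 2. A repeating key of period 2 is used — shifts +4, +6 over and over.
On thief: t+4=x, h+6=n, i+4=m, e+6=k, f+4=j.

xnmkj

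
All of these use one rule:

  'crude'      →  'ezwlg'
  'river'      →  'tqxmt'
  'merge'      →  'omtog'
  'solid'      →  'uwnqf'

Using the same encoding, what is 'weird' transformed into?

ymkzf

Shifts by position in crude: pos 0: c→e (+2), pos 1: r→z (+8), pos 2: u→w (+2), pos 3: d→l (+8) — repeating every 2. The shifts repeat in a cycle of length 2: positions 0,1,… shift by +2, +8, then the pattern repeats.
On weird: w+2=y, e+8=m, i+2=k, r+8=z, d+2=f.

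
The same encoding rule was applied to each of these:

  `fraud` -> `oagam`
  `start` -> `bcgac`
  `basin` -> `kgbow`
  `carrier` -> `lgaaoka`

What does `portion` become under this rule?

yuacouw

The shift depends on letter class: consonant f→o is +9, but vowel a→g is +6. Vowels shift forward by 6 and consonants shift forward by 9.
For portion: p(cons)+9=y, o(vowel)+6=u, r(cons)+9=a, t(cons)+9=c, i(vowel)+6=o, o(vowel)+6=u, n(cons)+9=w.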